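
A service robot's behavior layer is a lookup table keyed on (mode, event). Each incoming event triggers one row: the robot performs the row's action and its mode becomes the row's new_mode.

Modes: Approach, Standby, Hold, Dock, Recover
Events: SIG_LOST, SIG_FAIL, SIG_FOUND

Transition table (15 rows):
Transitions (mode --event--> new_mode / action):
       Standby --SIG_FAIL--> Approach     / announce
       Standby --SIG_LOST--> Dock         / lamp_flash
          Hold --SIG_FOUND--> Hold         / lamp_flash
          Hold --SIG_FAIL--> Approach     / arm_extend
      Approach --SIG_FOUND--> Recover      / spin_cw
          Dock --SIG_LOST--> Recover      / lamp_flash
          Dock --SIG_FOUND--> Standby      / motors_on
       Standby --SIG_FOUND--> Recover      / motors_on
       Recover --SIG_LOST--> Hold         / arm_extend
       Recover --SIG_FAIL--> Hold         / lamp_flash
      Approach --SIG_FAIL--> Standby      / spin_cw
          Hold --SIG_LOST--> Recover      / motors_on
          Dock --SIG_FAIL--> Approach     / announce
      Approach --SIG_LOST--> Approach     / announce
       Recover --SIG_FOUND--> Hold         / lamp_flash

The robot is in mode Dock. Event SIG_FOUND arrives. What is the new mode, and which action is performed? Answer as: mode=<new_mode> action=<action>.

current mode = Dock; filter table to that mode:
  (Dock, SIG_LOST) → (Recover, lamp_flash)
  (Dock, SIG_FOUND) → (Standby, motors_on)  ← event matches
  (Dock, SIG_FAIL) → (Approach, announce)
event = SIG_FOUND selects (Standby, motors_on)

mode=Standby action=motors_on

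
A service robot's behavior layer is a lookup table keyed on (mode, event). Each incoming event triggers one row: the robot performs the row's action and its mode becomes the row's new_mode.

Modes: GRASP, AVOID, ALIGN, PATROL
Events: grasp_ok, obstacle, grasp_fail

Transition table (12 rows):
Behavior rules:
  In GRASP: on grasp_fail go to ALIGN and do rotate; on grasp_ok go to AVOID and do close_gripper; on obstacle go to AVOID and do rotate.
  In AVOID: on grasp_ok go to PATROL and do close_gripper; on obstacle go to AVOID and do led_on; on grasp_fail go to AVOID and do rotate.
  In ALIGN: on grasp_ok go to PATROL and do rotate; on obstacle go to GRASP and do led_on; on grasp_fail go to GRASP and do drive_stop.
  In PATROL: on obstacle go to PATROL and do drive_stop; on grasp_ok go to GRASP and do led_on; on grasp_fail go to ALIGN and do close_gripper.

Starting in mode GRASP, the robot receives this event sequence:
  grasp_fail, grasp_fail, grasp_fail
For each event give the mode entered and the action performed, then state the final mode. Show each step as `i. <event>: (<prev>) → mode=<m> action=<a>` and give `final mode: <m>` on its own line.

1. grasp_fail: (GRASP) → mode=ALIGN action=rotate
2. grasp_fail: (ALIGN) → mode=GRASP action=drive_stop
3. grasp_fail: (GRASP) → mode=ALIGN action=rotate

final mode: ALIGN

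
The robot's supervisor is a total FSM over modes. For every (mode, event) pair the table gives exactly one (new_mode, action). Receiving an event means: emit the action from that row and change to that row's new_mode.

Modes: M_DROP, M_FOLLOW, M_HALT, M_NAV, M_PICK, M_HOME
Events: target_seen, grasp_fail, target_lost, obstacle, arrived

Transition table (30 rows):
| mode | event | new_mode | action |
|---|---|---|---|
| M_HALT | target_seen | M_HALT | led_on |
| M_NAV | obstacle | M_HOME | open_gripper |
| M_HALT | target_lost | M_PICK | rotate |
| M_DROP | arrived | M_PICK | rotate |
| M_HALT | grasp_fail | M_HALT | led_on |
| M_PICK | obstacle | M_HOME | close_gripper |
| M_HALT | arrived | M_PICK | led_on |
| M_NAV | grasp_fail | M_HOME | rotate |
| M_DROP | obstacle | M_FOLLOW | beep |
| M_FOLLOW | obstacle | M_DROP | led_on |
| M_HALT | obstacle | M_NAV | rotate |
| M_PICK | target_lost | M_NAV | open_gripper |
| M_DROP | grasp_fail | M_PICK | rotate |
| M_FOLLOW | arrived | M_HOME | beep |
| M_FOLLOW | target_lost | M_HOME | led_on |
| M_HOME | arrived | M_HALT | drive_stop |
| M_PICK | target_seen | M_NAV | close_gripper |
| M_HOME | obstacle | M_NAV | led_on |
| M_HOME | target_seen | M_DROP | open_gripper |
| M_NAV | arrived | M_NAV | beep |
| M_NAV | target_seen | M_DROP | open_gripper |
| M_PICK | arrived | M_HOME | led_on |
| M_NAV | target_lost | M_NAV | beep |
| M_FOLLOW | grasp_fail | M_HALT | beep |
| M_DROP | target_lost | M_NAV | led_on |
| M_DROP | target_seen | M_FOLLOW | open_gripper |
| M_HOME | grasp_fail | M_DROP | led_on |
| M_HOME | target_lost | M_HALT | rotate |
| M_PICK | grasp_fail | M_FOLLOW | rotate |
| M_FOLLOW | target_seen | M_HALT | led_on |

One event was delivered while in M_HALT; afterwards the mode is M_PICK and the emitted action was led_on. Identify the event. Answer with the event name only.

try target_seen: (M_HALT, target_seen) → (M_HALT, led_on)
try grasp_fail: (M_HALT, grasp_fail) → (M_HALT, led_on)
try target_lost: (M_HALT, target_lost) → (M_PICK, rotate)
try obstacle: (M_HALT, obstacle) → (M_NAV, rotate)
try arrived: (M_HALT, arrived) → (M_PICK, led_on)  ← matches

arrived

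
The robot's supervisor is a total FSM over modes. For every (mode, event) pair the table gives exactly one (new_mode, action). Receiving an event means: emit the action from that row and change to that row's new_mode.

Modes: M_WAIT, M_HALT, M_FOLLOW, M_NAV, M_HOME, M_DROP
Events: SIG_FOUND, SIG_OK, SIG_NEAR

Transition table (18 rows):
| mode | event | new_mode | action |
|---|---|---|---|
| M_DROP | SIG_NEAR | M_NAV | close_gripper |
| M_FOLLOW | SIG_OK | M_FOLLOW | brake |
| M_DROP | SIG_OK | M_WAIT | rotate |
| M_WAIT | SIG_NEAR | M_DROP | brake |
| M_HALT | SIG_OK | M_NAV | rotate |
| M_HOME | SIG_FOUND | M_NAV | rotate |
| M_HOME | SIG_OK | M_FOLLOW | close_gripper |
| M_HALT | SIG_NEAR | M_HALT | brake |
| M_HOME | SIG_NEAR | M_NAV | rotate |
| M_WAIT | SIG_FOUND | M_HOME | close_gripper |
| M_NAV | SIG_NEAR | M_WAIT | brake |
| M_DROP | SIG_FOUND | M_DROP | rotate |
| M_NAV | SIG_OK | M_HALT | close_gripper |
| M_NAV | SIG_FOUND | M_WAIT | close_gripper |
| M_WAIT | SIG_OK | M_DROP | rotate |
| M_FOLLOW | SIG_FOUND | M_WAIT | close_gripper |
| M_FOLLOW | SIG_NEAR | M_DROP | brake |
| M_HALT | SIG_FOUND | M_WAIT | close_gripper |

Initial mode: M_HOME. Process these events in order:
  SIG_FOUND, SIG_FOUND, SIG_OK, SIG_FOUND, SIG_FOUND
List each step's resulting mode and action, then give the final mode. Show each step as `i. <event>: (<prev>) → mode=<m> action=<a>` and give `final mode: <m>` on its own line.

final mode: M_DROP

1. SIG_FOUND: (M_HOME) → mode=M_NAV action=rotate
2. SIG_FOUND: (M_NAV) → mode=M_WAIT action=close_gripper
3. SIG_OK: (M_WAIT) → mode=M_DROP action=rotate
4. SIG_FOUND: (M_DROP) → mode=M_DROP action=rotate
5. SIG_FOUND: (M_DROP) → mode=M_DROP action=rotate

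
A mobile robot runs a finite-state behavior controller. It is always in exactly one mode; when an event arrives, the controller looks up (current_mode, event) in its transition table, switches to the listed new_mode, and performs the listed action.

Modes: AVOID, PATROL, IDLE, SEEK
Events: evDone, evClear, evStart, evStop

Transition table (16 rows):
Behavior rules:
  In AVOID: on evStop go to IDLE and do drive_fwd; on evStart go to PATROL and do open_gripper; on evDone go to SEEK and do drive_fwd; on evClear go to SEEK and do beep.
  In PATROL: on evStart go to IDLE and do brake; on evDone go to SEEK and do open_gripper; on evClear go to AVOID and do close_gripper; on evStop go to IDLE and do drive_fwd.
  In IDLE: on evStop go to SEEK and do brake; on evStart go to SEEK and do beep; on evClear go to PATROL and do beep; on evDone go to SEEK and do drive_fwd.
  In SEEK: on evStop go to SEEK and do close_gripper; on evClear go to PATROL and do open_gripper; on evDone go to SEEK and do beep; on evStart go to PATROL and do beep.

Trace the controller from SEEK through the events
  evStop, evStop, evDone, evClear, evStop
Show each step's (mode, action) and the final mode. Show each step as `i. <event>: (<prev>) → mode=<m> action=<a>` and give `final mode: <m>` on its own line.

final mode: IDLE

1. evStop: (SEEK) → mode=SEEK action=close_gripper
2. evStop: (SEEK) → mode=SEEK action=close_gripper
3. evDone: (SEEK) → mode=SEEK action=beep
4. evClear: (SEEK) → mode=PATROL action=open_gripper
5. evStop: (PATROL) → mode=IDLE action=drive_fwd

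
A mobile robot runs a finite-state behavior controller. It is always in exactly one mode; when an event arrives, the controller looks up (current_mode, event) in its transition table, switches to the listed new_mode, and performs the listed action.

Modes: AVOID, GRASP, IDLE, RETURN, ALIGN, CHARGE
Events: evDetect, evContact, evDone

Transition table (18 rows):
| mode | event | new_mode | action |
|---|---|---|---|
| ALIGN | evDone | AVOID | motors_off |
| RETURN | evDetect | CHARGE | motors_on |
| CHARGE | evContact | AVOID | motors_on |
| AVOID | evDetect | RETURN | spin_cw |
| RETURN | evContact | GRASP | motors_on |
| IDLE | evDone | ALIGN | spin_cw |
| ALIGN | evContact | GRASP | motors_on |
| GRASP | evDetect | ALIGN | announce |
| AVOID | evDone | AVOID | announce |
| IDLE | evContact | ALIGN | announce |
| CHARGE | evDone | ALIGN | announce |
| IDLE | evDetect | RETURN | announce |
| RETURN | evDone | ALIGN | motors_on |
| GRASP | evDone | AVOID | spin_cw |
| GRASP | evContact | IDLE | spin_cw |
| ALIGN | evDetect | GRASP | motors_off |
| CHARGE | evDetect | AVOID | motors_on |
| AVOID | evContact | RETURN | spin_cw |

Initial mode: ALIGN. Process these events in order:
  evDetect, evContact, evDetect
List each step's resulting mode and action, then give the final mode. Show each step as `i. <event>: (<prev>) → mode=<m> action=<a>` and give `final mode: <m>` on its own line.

final mode: RETURN

1. evDetect: (ALIGN) → mode=GRASP action=motors_off
2. evContact: (GRASP) → mode=IDLE action=spin_cw
3. evDetect: (IDLE) → mode=RETURN action=announce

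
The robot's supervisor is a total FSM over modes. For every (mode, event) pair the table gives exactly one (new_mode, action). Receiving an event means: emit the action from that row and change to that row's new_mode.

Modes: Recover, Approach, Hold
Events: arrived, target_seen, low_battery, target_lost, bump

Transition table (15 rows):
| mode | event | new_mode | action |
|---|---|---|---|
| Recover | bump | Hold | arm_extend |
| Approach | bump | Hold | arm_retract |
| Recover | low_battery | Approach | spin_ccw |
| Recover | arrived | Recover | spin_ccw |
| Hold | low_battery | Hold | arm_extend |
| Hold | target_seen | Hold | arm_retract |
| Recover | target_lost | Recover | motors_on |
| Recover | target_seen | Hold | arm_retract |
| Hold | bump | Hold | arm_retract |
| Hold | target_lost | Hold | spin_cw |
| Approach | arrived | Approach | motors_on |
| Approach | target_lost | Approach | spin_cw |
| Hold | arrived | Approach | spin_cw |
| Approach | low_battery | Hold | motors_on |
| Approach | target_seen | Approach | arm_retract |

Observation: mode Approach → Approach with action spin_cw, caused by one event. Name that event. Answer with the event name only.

try arrived: (Approach, arrived) → (Approach, motors_on)
try target_seen: (Approach, target_seen) → (Approach, arm_retract)
try low_battery: (Approach, low_battery) → (Hold, motors_on)
try target_lost: (Approach, target_lost) → (Approach, spin_cw)  ← matches
try bump: (Approach, bump) → (Hold, arm_retract)

target_lost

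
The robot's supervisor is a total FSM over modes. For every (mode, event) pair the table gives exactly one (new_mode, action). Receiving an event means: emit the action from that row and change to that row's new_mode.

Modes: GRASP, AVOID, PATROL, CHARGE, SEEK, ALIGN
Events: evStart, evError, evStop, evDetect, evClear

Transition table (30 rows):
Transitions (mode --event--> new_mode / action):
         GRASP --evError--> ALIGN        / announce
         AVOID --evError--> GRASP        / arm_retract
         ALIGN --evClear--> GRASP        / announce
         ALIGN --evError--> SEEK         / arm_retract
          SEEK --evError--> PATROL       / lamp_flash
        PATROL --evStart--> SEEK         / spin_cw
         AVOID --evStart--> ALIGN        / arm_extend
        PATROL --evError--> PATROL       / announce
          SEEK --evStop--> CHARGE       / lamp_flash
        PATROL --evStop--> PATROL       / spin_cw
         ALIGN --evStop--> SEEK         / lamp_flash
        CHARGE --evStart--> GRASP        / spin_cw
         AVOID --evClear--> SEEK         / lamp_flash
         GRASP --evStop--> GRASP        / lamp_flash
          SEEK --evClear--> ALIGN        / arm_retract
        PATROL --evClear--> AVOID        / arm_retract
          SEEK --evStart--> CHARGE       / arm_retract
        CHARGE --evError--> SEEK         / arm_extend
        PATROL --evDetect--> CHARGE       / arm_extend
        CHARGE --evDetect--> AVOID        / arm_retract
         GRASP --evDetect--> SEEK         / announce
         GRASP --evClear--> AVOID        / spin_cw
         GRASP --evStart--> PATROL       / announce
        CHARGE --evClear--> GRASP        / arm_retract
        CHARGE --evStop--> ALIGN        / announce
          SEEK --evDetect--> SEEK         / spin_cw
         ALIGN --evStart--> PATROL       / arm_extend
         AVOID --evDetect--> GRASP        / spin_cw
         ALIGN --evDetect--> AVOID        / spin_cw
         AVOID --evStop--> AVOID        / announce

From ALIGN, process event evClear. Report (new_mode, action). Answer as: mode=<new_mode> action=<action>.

mode=GRASP action=announce

current mode = ALIGN; filter table to that mode:
  (ALIGN, evClear) → (GRASP, announce)  ← event matches
  (ALIGN, evError) → (SEEK, arm_retract)
  (ALIGN, evStop) → (SEEK, lamp_flash)
  (ALIGN, evStart) → (PATROL, arm_extend)
  (ALIGN, evDetect) → (AVOID, spin_cw)
event = evClear selects (GRASP, announce)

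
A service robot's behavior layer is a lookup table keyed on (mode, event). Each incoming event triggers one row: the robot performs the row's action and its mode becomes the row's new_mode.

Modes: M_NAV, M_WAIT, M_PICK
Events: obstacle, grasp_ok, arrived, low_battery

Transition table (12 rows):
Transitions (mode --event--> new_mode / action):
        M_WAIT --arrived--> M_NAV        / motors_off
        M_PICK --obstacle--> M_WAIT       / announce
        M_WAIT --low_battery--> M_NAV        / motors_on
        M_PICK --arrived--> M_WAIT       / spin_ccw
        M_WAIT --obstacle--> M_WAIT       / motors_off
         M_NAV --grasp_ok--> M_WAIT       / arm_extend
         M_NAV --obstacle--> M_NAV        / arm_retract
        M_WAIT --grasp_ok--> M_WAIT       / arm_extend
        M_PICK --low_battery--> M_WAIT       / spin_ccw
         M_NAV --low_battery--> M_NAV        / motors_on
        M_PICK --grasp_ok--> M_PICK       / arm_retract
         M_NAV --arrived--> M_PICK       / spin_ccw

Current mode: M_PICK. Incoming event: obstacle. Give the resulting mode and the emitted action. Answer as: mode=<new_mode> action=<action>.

current mode = M_PICK; filter table to that mode:
  (M_PICK, obstacle) → (M_WAIT, announce)  ← event matches
  (M_PICK, arrived) → (M_WAIT, spin_ccw)
  (M_PICK, low_battery) → (M_WAIT, spin_ccw)
  (M_PICK, grasp_ok) → (M_PICK, arm_retract)
event = obstacle selects (M_WAIT, announce)

mode=M_WAIT action=announce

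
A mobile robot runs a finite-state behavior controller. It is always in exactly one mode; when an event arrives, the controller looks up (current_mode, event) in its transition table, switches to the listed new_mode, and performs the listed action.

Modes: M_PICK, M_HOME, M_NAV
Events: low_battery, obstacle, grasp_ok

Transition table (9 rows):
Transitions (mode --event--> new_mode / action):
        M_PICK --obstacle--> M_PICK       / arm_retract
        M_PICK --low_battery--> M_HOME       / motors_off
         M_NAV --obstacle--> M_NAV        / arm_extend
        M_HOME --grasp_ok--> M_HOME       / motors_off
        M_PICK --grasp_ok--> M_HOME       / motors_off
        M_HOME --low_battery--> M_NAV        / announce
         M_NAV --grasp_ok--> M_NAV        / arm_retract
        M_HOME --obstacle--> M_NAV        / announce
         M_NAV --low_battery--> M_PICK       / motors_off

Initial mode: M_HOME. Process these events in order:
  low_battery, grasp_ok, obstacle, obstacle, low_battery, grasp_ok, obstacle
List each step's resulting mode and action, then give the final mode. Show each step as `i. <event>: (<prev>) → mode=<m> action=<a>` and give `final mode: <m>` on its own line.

1. low_battery: (M_HOME) → mode=M_NAV action=announce
2. grasp_ok: (M_NAV) → mode=M_NAV action=arm_retract
3. obstacle: (M_NAV) → mode=M_NAV action=arm_extend
4. obstacle: (M_NAV) → mode=M_NAV action=arm_extend
5. low_battery: (M_NAV) → mode=M_PICK action=motors_off
6. grasp_ok: (M_PICK) → mode=M_HOME action=motors_off
7. obstacle: (M_HOME) → mode=M_NAV action=announce

final mode: M_NAV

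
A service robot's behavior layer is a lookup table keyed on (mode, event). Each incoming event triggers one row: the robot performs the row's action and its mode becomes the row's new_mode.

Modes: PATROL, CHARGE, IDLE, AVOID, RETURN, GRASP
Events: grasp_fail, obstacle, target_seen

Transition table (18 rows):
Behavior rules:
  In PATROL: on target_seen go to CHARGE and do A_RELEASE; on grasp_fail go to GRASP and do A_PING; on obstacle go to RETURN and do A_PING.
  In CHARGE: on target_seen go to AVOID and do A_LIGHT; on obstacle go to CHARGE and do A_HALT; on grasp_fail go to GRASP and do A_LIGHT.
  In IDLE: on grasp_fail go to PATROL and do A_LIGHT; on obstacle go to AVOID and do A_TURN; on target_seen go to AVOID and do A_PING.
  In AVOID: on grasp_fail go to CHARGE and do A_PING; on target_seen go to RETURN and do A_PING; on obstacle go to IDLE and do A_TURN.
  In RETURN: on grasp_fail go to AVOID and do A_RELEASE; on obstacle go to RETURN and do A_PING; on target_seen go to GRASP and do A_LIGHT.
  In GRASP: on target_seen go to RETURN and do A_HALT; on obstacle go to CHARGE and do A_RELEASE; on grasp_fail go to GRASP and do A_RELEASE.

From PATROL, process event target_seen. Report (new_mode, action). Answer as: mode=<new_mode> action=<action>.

current mode = PATROL; filter table to that mode:
  (PATROL, target_seen) → (CHARGE, A_RELEASE)  ← event matches
  (PATROL, grasp_fail) → (GRASP, A_PING)
  (PATROL, obstacle) → (RETURN, A_PING)
event = target_seen selects (CHARGE, A_RELEASE)

mode=CHARGE action=A_RELEASE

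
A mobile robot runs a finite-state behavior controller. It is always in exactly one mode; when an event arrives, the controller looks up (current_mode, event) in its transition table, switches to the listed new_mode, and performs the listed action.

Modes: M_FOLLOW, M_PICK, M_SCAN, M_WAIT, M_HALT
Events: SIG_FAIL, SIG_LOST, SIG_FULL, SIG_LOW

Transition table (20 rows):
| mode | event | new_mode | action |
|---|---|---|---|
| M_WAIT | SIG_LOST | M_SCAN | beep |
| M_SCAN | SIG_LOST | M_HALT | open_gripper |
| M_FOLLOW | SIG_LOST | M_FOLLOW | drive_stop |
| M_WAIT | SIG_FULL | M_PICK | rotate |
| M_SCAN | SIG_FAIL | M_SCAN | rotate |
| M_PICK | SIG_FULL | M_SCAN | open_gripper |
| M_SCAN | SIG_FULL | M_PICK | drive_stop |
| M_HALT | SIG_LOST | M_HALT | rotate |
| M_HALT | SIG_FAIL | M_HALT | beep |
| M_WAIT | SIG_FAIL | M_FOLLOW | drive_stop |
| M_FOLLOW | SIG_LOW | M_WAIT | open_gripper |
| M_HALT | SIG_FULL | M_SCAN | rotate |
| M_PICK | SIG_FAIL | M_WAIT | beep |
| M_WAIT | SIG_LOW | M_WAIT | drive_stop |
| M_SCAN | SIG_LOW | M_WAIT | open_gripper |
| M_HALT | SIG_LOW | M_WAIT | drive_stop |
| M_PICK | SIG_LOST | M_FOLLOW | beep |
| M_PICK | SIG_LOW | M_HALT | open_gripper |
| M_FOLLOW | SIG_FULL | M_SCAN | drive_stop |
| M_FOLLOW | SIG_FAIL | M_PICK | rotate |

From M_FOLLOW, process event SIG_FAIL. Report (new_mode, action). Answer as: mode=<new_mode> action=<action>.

current mode = M_FOLLOW; filter table to that mode:
  (M_FOLLOW, SIG_LOST) → (M_FOLLOW, drive_stop)
  (M_FOLLOW, SIG_LOW) → (M_WAIT, open_gripper)
  (M_FOLLOW, SIG_FULL) → (M_SCAN, drive_stop)
  (M_FOLLOW, SIG_FAIL) → (M_PICK, rotate)  ← event matches
event = SIG_FAIL selects (M_PICK, rotate)

mode=M_PICK action=rotate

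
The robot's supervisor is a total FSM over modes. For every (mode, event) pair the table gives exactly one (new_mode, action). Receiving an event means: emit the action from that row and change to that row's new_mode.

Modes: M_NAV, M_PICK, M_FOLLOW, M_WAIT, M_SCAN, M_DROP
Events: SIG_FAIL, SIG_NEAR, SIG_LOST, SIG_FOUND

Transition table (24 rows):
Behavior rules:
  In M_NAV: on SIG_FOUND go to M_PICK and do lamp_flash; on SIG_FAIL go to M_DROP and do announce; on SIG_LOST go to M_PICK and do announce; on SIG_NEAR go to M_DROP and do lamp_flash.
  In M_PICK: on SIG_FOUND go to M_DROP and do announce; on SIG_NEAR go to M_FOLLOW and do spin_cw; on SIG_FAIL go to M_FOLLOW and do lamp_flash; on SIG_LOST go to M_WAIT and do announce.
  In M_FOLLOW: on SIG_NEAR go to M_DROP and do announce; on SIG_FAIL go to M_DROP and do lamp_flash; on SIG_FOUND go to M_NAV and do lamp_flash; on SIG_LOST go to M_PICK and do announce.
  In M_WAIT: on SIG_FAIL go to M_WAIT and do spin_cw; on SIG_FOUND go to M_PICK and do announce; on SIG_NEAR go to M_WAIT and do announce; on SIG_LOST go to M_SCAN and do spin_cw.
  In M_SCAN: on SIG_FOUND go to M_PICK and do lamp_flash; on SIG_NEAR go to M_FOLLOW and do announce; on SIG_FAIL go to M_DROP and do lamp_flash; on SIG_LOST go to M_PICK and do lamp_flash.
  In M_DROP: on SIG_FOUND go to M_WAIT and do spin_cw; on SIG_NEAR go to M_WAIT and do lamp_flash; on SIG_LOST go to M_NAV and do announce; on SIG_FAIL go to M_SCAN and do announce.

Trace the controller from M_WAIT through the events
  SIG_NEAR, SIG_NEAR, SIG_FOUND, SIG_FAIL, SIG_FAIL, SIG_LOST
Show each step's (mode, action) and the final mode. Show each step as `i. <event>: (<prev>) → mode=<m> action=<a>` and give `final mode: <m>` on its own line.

final mode: M_NAV

1. SIG_NEAR: (M_WAIT) → mode=M_WAIT action=announce
2. SIG_NEAR: (M_WAIT) → mode=M_WAIT action=announce
3. SIG_FOUND: (M_WAIT) → mode=M_PICK action=announce
4. SIG_FAIL: (M_PICK) → mode=M_FOLLOW action=lamp_flash
5. SIG_FAIL: (M_FOLLOW) → mode=M_DROP action=lamp_flash
6. SIG_LOST: (M_DROP) → mode=M_NAV action=announce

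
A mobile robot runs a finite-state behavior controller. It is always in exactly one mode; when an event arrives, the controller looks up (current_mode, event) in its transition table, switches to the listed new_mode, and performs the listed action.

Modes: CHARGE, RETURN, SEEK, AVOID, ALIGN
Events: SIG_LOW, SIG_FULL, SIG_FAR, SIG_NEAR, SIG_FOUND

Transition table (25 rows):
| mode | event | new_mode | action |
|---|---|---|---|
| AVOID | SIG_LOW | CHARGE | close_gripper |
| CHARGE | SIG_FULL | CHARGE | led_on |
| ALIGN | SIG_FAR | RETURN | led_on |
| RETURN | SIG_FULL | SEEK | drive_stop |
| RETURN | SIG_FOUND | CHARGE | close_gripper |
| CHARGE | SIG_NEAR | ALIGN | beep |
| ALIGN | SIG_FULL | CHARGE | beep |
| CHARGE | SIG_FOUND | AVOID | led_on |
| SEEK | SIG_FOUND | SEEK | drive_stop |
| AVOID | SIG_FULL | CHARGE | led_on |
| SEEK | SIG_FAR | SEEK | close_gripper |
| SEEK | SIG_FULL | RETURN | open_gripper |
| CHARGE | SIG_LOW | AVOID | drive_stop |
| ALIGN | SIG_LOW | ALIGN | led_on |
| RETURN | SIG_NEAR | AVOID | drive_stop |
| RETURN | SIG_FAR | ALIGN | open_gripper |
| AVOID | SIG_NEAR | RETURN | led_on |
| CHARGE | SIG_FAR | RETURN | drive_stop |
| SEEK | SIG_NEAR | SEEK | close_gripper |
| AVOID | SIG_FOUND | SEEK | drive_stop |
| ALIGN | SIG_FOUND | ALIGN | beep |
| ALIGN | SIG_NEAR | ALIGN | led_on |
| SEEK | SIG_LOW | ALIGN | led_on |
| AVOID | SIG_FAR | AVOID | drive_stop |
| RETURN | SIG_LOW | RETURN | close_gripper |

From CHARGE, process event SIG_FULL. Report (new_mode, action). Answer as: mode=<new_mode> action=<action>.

mode=CHARGE action=led_on

current mode = CHARGE; filter table to that mode:
  (CHARGE, SIG_FULL) → (CHARGE, led_on)  ← event matches
  (CHARGE, SIG_NEAR) → (ALIGN, beep)
  (CHARGE, SIG_FOUND) → (AVOID, led_on)
  (CHARGE, SIG_LOW) → (AVOID, drive_stop)
  (CHARGE, SIG_FAR) → (RETURN, drive_stop)
event = SIG_FULL selects (CHARGE, led_on)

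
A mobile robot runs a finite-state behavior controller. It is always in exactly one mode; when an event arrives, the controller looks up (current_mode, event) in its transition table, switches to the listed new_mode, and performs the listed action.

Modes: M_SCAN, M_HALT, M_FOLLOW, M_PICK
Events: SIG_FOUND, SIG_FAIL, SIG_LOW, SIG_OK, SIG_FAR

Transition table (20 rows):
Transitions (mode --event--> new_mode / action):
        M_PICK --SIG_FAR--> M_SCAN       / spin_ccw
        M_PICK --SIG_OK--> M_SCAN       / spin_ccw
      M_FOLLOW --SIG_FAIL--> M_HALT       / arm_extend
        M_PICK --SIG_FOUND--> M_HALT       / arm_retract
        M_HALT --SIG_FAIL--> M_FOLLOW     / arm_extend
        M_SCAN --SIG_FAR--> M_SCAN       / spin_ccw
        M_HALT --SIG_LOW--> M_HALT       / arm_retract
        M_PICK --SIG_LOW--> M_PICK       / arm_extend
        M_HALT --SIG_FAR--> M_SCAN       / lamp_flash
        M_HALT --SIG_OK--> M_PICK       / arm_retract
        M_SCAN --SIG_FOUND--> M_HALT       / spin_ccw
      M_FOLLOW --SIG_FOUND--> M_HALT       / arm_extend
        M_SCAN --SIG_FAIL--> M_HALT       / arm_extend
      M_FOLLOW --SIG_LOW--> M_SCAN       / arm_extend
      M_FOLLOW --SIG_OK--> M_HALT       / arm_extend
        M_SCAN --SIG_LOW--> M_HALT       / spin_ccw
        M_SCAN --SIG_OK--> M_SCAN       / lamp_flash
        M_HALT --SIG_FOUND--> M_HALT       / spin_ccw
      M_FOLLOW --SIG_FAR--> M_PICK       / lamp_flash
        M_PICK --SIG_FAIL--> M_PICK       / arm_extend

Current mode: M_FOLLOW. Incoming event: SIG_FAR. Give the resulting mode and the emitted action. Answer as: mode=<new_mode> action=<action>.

mode=M_PICK action=lamp_flash

current mode = M_FOLLOW; filter table to that mode:
  (M_FOLLOW, SIG_FAIL) → (M_HALT, arm_extend)
  (M_FOLLOW, SIG_FOUND) → (M_HALT, arm_extend)
  (M_FOLLOW, SIG_LOW) → (M_SCAN, arm_extend)
  (M_FOLLOW, SIG_OK) → (M_HALT, arm_extend)
  (M_FOLLOW, SIG_FAR) → (M_PICK, lamp_flash)  ← event matches
event = SIG_FAR selects (M_PICK, lamp_flash)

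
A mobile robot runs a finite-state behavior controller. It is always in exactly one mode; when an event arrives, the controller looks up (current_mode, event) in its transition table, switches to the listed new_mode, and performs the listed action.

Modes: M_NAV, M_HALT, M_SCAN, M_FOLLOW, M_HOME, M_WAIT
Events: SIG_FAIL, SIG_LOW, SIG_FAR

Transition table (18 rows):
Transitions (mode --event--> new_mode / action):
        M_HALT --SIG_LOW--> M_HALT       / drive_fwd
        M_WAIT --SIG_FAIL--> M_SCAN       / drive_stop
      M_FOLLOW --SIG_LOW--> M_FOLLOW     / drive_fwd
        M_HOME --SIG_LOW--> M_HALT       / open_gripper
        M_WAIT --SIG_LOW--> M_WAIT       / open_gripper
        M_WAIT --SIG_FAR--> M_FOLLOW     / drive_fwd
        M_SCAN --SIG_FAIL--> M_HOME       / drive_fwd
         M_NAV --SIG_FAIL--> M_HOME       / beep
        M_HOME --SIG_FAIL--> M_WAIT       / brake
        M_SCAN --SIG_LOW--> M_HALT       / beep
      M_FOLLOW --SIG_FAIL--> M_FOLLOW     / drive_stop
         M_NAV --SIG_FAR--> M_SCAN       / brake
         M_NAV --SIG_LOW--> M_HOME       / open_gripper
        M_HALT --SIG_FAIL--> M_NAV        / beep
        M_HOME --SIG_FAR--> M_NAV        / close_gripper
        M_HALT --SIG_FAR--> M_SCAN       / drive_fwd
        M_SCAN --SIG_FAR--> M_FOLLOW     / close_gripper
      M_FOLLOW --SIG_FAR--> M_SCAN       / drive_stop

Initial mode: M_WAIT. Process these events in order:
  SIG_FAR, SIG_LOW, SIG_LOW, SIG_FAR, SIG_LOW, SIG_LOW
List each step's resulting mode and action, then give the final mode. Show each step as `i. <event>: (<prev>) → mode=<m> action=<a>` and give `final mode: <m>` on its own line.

final mode: M_HALT

1. SIG_FAR: (M_WAIT) → mode=M_FOLLOW action=drive_fwd
2. SIG_LOW: (M_FOLLOW) → mode=M_FOLLOW action=drive_fwd
3. SIG_LOW: (M_FOLLOW) → mode=M_FOLLOW action=drive_fwd
4. SIG_FAR: (M_FOLLOW) → mode=M_SCAN action=drive_stop
5. SIG_LOW: (M_SCAN) → mode=M_HALT action=beep
6. SIG_LOW: (M_HALT) → mode=M_HALT action=drive_fwd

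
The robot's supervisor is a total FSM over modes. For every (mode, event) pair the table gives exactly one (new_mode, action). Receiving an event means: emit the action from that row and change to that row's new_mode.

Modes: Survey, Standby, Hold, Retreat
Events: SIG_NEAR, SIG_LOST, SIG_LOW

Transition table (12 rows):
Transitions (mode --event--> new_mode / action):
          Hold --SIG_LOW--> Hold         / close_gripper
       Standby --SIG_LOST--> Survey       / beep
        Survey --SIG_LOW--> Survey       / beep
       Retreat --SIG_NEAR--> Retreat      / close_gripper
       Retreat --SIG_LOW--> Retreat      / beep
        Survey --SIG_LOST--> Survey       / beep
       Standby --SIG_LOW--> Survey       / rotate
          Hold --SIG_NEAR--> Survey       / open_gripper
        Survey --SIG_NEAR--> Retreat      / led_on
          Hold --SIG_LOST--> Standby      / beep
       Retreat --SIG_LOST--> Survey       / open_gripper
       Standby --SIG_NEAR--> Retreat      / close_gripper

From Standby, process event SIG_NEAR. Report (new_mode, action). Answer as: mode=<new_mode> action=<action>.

current mode = Standby; filter table to that mode:
  (Standby, SIG_LOST) → (Survey, beep)
  (Standby, SIG_LOW) → (Survey, rotate)
  (Standby, SIG_NEAR) → (Retreat, close_gripper)  ← event matches
event = SIG_NEAR selects (Retreat, close_gripper)

mode=Retreat action=close_gripper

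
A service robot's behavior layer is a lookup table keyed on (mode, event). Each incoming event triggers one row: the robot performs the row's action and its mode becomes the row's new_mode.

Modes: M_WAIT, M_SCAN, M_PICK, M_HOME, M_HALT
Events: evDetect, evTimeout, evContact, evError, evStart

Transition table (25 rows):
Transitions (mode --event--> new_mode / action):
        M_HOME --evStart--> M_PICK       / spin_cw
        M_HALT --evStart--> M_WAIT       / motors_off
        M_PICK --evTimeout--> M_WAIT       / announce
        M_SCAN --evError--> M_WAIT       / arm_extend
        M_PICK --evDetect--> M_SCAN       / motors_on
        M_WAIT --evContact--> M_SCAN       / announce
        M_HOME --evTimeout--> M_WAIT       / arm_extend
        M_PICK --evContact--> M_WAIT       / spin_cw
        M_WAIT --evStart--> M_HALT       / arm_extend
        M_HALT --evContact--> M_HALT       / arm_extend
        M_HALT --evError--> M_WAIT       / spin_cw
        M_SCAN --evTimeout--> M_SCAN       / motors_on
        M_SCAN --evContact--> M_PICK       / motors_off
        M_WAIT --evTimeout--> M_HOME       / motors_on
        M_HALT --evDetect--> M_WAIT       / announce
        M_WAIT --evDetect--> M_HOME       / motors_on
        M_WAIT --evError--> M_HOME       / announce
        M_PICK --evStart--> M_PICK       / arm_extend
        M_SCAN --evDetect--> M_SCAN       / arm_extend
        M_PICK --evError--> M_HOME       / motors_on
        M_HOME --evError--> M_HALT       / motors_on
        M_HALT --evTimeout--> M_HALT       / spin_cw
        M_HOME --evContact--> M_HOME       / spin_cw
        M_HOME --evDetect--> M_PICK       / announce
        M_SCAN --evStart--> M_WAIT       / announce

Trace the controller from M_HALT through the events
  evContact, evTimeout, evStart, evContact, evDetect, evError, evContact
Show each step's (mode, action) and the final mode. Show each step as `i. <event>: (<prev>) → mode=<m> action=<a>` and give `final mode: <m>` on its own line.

final mode: M_SCAN

1. evContact: (M_HALT) → mode=M_HALT action=arm_extend
2. evTimeout: (M_HALT) → mode=M_HALT action=spin_cw
3. evStart: (M_HALT) → mode=M_WAIT action=motors_off
4. evContact: (M_WAIT) → mode=M_SCAN action=announce
5. evDetect: (M_SCAN) → mode=M_SCAN action=arm_extend
6. evError: (M_SCAN) → mode=M_WAIT action=arm_extend
7. evContact: (M_WAIT) → mode=M_SCAN action=announce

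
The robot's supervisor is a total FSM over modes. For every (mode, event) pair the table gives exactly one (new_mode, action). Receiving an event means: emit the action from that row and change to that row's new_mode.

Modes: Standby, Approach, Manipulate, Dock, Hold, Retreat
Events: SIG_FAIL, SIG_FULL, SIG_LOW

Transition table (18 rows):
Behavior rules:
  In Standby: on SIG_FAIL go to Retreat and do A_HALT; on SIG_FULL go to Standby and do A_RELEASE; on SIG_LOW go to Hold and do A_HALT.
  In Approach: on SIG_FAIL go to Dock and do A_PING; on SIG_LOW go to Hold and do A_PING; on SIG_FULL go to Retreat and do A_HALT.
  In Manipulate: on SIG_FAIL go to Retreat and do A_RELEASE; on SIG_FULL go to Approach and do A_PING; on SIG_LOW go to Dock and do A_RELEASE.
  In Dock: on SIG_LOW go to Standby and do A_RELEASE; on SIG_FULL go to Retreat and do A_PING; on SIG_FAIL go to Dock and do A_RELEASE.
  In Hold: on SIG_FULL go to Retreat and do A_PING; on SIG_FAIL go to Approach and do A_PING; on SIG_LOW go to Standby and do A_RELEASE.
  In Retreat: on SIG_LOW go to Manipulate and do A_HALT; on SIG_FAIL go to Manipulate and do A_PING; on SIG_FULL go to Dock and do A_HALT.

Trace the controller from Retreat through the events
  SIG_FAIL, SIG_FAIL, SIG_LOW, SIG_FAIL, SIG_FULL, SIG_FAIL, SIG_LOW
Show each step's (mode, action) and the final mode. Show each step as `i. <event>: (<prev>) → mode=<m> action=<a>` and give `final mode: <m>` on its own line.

1. SIG_FAIL: (Retreat) → mode=Manipulate action=A_PING
2. SIG_FAIL: (Manipulate) → mode=Retreat action=A_RELEASE
3. SIG_LOW: (Retreat) → mode=Manipulate action=A_HALT
4. SIG_FAIL: (Manipulate) → mode=Retreat action=A_RELEASE
5. SIG_FULL: (Retreat) → mode=Dock action=A_HALT
6. SIG_FAIL: (Dock) → mode=Dock action=A_RELEASE
7. SIG_LOW: (Dock) → mode=Standby action=A_RELEASE

final mode: Standby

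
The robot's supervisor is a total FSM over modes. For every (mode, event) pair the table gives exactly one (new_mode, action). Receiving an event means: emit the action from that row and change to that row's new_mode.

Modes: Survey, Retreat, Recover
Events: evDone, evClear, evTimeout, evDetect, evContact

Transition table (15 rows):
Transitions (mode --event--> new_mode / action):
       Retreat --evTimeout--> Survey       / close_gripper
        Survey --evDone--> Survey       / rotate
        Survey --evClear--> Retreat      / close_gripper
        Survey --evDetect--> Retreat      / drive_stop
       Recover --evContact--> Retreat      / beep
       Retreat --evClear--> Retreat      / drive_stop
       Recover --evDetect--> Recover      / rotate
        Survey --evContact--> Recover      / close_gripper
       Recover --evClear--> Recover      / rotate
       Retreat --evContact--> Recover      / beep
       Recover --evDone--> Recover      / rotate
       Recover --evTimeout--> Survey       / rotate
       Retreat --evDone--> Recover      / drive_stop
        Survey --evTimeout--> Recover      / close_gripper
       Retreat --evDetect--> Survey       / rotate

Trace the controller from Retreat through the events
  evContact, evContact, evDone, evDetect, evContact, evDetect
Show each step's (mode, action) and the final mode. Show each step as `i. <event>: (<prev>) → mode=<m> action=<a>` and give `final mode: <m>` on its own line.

final mode: Survey

1. evContact: (Retreat) → mode=Recover action=beep
2. evContact: (Recover) → mode=Retreat action=beep
3. evDone: (Retreat) → mode=Recover action=drive_stop
4. evDetect: (Recover) → mode=Recover action=rotate
5. evContact: (Recover) → mode=Retreat action=beep
6. evDetect: (Retreat) → mode=Survey action=rotate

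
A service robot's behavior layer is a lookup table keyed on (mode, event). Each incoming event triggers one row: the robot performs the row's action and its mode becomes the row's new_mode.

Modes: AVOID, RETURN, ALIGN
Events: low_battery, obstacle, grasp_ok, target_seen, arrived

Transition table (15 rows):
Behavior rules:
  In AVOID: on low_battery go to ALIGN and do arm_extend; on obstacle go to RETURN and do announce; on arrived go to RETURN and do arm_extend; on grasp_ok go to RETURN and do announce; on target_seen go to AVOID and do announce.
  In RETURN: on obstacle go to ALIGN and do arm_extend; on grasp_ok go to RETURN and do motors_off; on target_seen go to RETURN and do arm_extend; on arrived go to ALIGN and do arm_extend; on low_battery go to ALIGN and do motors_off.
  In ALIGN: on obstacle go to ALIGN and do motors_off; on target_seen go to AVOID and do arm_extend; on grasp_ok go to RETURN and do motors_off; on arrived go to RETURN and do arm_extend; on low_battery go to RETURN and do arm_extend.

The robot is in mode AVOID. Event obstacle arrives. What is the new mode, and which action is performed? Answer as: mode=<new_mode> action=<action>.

mode=RETURN action=announce

current mode = AVOID; filter table to that mode:
  (AVOID, low_battery) → (ALIGN, arm_extend)
  (AVOID, obstacle) → (RETURN, announce)  ← event matches
  (AVOID, arrived) → (RETURN, arm_extend)
  (AVOID, grasp_ok) → (RETURN, announce)
  (AVOID, target_seen) → (AVOID, announce)
event = obstacle selects (RETURN, announce)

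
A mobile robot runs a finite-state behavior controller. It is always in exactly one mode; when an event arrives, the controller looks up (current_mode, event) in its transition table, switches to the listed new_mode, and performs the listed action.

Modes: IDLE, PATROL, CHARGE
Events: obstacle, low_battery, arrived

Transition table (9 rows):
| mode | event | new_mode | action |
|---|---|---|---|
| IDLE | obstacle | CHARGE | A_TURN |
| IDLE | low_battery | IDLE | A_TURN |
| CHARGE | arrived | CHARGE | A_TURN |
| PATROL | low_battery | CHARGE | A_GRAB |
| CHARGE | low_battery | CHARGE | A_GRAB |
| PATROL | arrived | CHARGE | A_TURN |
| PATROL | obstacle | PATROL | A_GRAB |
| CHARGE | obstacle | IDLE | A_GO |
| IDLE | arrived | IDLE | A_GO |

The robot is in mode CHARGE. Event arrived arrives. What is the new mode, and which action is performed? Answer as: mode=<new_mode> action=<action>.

mode=CHARGE action=A_TURN

current mode = CHARGE; filter table to that mode:
  (CHARGE, arrived) → (CHARGE, A_TURN)  ← event matches
  (CHARGE, low_battery) → (CHARGE, A_GRAB)
  (CHARGE, obstacle) → (IDLE, A_GO)
event = arrived selects (CHARGE, A_TURN)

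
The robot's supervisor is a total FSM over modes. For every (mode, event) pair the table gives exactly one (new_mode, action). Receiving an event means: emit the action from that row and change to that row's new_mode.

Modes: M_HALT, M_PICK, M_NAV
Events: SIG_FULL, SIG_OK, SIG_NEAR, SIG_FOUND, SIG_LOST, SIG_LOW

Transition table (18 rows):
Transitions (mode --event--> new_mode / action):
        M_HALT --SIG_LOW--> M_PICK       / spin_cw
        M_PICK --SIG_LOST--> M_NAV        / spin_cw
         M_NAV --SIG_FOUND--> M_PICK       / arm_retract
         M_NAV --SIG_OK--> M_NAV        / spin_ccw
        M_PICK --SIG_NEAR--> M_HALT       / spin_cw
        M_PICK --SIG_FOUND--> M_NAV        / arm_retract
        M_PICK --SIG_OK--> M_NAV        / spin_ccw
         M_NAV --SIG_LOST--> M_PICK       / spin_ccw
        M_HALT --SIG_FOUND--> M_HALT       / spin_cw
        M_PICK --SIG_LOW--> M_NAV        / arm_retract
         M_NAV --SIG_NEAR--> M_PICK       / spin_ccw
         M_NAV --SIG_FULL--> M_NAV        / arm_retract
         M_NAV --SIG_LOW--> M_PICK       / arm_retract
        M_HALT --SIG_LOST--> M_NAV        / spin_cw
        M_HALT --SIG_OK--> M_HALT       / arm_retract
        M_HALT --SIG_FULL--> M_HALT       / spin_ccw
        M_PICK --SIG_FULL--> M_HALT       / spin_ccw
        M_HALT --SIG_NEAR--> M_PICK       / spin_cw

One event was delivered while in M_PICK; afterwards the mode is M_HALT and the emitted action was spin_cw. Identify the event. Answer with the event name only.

try SIG_FULL: (M_PICK, SIG_FULL) → (M_HALT, spin_ccw)
try SIG_OK: (M_PICK, SIG_OK) → (M_NAV, spin_ccw)
try SIG_NEAR: (M_PICK, SIG_NEAR) → (M_HALT, spin_cw)  ← matches
try SIG_FOUND: (M_PICK, SIG_FOUND) → (M_NAV, arm_retract)
try SIG_LOST: (M_PICK, SIG_LOST) → (M_NAV, spin_cw)
try SIG_LOW: (M_PICK, SIG_LOW) → (M_NAV, arm_retract)

SIG_NEAR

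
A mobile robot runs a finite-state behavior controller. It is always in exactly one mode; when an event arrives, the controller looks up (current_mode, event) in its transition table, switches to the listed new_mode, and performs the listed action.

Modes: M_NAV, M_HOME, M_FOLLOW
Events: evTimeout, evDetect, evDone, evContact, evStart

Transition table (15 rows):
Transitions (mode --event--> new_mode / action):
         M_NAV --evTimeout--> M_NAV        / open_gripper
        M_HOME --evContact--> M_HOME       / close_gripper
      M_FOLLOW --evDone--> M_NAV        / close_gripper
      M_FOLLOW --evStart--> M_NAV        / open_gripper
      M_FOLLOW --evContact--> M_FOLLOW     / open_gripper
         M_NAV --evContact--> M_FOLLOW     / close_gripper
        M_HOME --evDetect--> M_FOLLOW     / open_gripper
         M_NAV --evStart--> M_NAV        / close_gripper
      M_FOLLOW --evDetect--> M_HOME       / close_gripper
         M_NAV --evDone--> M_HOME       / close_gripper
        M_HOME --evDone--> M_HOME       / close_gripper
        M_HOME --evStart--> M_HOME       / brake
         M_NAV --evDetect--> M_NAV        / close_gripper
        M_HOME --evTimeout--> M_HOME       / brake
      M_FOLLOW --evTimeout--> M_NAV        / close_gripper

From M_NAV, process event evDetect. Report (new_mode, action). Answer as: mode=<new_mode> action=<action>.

mode=M_NAV action=close_gripper

current mode = M_NAV; filter table to that mode:
  (M_NAV, evTimeout) → (M_NAV, open_gripper)
  (M_NAV, evContact) → (M_FOLLOW, close_gripper)
  (M_NAV, evStart) → (M_NAV, close_gripper)
  (M_NAV, evDone) → (M_HOME, close_gripper)
  (M_NAV, evDetect) → (M_NAV, close_gripper)  ← event matches
event = evDetect selects (M_NAV, close_gripper)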